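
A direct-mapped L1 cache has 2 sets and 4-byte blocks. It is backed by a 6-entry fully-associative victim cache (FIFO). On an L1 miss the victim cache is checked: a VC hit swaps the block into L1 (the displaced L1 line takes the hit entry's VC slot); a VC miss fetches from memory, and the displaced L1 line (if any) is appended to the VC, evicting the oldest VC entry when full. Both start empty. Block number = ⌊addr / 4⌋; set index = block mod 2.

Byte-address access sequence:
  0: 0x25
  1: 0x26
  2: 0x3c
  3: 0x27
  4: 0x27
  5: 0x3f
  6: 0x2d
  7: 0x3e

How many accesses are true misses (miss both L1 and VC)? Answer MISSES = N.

0: 0x25 (blk 9, set 1) → MISS  vc=[]
1: 0x26 (blk 9, set 1) → L1-HIT  vc=[]
2: 0x3c (blk 15, set 1) → MISS  vc=[9]
3: 0x27 (blk 9, set 1) → VC-HIT  vc=[15]
4: 0x27 (blk 9, set 1) → L1-HIT  vc=[15]
5: 0x3f (blk 15, set 1) → VC-HIT  vc=[9]
6: 0x2d (blk 11, set 1) → MISS  vc=[9, 15]
7: 0x3e (blk 15, set 1) → VC-HIT  vc=[9, 11]

MISSES = 3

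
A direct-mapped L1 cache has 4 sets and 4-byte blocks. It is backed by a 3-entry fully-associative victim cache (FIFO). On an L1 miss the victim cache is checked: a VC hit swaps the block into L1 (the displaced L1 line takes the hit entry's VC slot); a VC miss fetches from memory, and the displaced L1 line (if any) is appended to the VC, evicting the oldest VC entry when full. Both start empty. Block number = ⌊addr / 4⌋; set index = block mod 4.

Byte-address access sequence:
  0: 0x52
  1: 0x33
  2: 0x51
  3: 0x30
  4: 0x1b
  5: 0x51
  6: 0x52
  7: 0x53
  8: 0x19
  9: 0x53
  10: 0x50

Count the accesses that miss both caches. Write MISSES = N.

MISSES = 3

#0 0x52→b20/s0 MISS; vc=[]
#1 0x33→b12/s0 MISS; vc=[20]
#2 0x51→b20/s0 VC-HIT; vc=[12]
#3 0x30→b12/s0 VC-HIT; vc=[20]
#4 0x1b→b6/s2 MISS; vc=[20]
#5 0x51→b20/s0 VC-HIT; vc=[12]
#6 0x52→b20/s0 L1-HIT; vc=[12]
#7 0x53→b20/s0 L1-HIT; vc=[12]
#8 0x19→b6/s2 L1-HIT; vc=[12]
#9 0x53→b20/s0 L1-HIT; vc=[12]
#10 0x50→b20/s0 L1-HIT; vc=[12]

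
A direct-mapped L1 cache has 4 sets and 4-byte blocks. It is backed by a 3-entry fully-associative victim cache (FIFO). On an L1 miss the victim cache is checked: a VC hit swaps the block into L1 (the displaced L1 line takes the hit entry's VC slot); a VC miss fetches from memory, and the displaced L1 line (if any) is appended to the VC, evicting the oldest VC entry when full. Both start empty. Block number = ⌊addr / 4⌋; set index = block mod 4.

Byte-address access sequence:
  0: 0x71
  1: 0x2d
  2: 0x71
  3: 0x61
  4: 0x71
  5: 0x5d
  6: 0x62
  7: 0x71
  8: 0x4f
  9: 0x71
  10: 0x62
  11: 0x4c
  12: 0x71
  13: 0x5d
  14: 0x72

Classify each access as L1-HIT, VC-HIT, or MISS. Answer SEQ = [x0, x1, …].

#0 0x71→b28/s0 MISS; vc=[]
#1 0x2d→b11/s3 MISS; vc=[]
#2 0x71→b28/s0 L1-HIT; vc=[]
#3 0x61→b24/s0 MISS; vc=[28]
#4 0x71→b28/s0 VC-HIT; vc=[24]
#5 0x5d→b23/s3 MISS; vc=[24,11]
#6 0x62→b24/s0 VC-HIT; vc=[28,11]
#7 0x71→b28/s0 VC-HIT; vc=[24,11]
#8 0x4f→b19/s3 MISS; vc=[24,11,23]
#9 0x71→b28/s0 L1-HIT; vc=[24,11,23]
#10 0x62→b24/s0 VC-HIT; vc=[28,11,23]
#11 0x4c→b19/s3 L1-HIT; vc=[28,11,23]
#12 0x71→b28/s0 VC-HIT; vc=[24,11,23]
#13 0x5d→b23/s3 VC-HIT; vc=[24,11,19]
#14 0x72→b28/s0 L1-HIT; vc=[24,11,19]

SEQ = [MISS, MISS, L1-HIT, MISS, VC-HIT, MISS, VC-HIT, VC-HIT, MISS, L1-HIT, VC-HIT, L1-HIT, VC-HIT, VC-HIT, L1-HIT]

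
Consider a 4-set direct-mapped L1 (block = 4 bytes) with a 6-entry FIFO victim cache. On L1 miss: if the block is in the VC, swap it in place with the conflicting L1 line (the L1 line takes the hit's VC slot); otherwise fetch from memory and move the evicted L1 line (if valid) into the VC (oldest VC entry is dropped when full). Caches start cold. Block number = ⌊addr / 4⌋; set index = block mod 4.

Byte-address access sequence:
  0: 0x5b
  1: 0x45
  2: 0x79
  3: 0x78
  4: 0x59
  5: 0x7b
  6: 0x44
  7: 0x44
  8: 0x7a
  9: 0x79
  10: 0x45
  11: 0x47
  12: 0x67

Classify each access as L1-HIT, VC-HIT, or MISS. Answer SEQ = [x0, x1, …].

0: 0x5b (blk 22, set 2) → MISS  vc=[]
1: 0x45 (blk 17, set 1) → MISS  vc=[]
2: 0x79 (blk 30, set 2) → MISS  vc=[22]
3: 0x78 (blk 30, set 2) → L1-HIT  vc=[22]
4: 0x59 (blk 22, set 2) → VC-HIT  vc=[30]
5: 0x7b (blk 30, set 2) → VC-HIT  vc=[22]
6: 0x44 (blk 17, set 1) → L1-HIT  vc=[22]
7: 0x44 (blk 17, set 1) → L1-HIT  vc=[22]
8: 0x7a (blk 30, set 2) → L1-HIT  vc=[22]
9: 0x79 (blk 30, set 2) → L1-HIT  vc=[22]
10: 0x45 (blk 17, set 1) → L1-HIT  vc=[22]
11: 0x47 (blk 17, set 1) → L1-HIT  vc=[22]
12: 0x67 (blk 25, set 1) → MISS  vc=[22, 17]

SEQ = [MISS, MISS, MISS, L1-HIT, VC-HIT, VC-HIT, L1-HIT, L1-HIT, L1-HIT, L1-HIT, L1-HIT, L1-HIT, MISS]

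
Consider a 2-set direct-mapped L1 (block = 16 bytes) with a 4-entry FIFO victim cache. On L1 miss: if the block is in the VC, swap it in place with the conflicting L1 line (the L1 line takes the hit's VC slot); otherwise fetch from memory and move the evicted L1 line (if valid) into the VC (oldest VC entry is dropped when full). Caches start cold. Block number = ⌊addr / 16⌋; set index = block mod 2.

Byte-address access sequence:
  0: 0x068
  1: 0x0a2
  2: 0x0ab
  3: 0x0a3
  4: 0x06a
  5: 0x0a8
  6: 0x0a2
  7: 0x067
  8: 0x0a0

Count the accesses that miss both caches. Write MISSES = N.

0: 0x68 (blk 6, set 0) → MISS  vc=[]
1: 0xa2 (blk 10, set 0) → MISS  vc=[6]
2: 0xab (blk 10, set 0) → L1-HIT  vc=[6]
3: 0xa3 (blk 10, set 0) → L1-HIT  vc=[6]
4: 0x6a (blk 6, set 0) → VC-HIT  vc=[10]
5: 0xa8 (blk 10, set 0) → VC-HIT  vc=[6]
6: 0xa2 (blk 10, set 0) → L1-HIT  vc=[6]
7: 0x67 (blk 6, set 0) → VC-HIT  vc=[10]
8: 0xa0 (blk 10, set 0) → VC-HIT  vc=[6]

MISSES = 2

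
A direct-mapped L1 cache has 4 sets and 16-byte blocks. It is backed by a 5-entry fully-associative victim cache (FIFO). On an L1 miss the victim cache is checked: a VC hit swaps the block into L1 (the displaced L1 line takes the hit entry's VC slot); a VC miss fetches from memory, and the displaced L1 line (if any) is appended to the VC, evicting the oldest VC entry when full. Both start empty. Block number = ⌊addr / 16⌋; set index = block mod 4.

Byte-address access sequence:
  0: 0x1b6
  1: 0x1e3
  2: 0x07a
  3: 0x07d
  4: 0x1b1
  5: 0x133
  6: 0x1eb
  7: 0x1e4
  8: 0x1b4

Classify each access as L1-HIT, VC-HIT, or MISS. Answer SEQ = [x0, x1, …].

SEQ = [MISS, MISS, MISS, L1-HIT, VC-HIT, MISS, L1-HIT, L1-HIT, VC-HIT]

0: 0x1b6 (blk 27, set 3) → MISS  vc=[]
1: 0x1e3 (blk 30, set 2) → MISS  vc=[]
2: 0x7a (blk 7, set 3) → MISS  vc=[27]
3: 0x7d (blk 7, set 3) → L1-HIT  vc=[27]
4: 0x1b1 (blk 27, set 3) → VC-HIT  vc=[7]
5: 0x133 (blk 19, set 3) → MISS  vc=[7, 27]
6: 0x1eb (blk 30, set 2) → L1-HIT  vc=[7, 27]
7: 0x1e4 (blk 30, set 2) → L1-HIT  vc=[7, 27]
8: 0x1b4 (blk 27, set 3) → VC-HIT  vc=[7, 19]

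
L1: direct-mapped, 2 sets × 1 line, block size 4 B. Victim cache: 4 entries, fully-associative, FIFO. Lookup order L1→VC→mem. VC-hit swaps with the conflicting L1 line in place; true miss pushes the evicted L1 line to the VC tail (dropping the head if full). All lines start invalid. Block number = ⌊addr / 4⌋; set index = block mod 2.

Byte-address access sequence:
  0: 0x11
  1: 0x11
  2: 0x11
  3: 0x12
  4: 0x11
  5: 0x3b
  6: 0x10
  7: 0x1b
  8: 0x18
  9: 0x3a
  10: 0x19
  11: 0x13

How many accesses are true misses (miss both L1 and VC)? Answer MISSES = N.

MISSES = 3

0: 0x11 (blk 4, set 0) → MISS  vc=[]
1: 0x11 (blk 4, set 0) → L1-HIT  vc=[]
2: 0x11 (blk 4, set 0) → L1-HIT  vc=[]
3: 0x12 (blk 4, set 0) → L1-HIT  vc=[]
4: 0x11 (blk 4, set 0) → L1-HIT  vc=[]
5: 0x3b (blk 14, set 0) → MISS  vc=[4]
6: 0x10 (blk 4, set 0) → VC-HIT  vc=[14]
7: 0x1b (blk 6, set 0) → MISS  vc=[14, 4]
8: 0x18 (blk 6, set 0) → L1-HIT  vc=[14, 4]
9: 0x3a (blk 14, set 0) → VC-HIT  vc=[6, 4]
10: 0x19 (blk 6, set 0) → VC-HIT  vc=[14, 4]
11: 0x13 (blk 4, set 0) → VC-HIT  vc=[14, 6]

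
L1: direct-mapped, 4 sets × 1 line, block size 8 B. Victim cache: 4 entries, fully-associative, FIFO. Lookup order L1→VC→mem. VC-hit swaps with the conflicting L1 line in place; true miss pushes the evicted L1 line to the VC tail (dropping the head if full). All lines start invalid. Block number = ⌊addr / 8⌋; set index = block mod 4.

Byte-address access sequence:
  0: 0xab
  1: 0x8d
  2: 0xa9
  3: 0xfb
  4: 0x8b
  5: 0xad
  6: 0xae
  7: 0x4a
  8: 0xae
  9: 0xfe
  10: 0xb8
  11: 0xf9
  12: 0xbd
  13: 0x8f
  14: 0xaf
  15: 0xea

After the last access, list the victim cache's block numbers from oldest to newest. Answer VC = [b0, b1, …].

  [0] addr=0xab blk=21 s=1: MISS | VC []
  [1] addr=0x8d blk=17 s=1: MISS | VC [21]
  [2] addr=0xa9 blk=21 s=1: VC-HIT | VC [17]
  [3] addr=0xfb blk=31 s=3: MISS | VC [17]
  [4] addr=0x8b blk=17 s=1: VC-HIT | VC [21]
  [5] addr=0xad blk=21 s=1: VC-HIT | VC [17]
  [6] addr=0xae blk=21 s=1: L1-HIT | VC [17]
  [7] addr=0x4a blk=9 s=1: MISS | VC [17, 21]
  [8] addr=0xae blk=21 s=1: VC-HIT | VC [17, 9]
  [9] addr=0xfe blk=31 s=3: L1-HIT | VC [17, 9]
  [10] addr=0xb8 blk=23 s=3: MISS | VC [17, 9, 31]
  [11] addr=0xf9 blk=31 s=3: VC-HIT | VC [17, 9, 23]
  [12] addr=0xbd blk=23 s=3: VC-HIT | VC [17, 9, 31]
  [13] addr=0x8f blk=17 s=1: VC-HIT | VC [21, 9, 31]
  [14] addr=0xaf blk=21 s=1: VC-HIT | VC [17, 9, 31]
  [15] addr=0xea blk=29 s=1: MISS | VC [17, 9, 31, 21]

VC = [17, 9, 31, 21]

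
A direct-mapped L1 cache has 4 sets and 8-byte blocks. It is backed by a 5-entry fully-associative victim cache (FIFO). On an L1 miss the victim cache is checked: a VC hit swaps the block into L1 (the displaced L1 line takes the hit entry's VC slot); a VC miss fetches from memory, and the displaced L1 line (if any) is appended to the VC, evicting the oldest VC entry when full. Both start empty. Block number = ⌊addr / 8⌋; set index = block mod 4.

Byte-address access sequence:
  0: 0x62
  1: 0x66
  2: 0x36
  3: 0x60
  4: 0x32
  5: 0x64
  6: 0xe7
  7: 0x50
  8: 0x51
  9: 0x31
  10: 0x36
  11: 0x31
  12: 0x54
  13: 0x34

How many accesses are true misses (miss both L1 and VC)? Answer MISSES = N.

  [0] addr=0x62 blk=12 s=0: MISS | VC []
  [1] addr=0x66 blk=12 s=0: L1-HIT | VC []
  [2] addr=0x36 blk=6 s=2: MISS | VC []
  [3] addr=0x60 blk=12 s=0: L1-HIT | VC []
  [4] addr=0x32 blk=6 s=2: L1-HIT | VC []
  [5] addr=0x64 blk=12 s=0: L1-HIT | VC []
  [6] addr=0xe7 blk=28 s=0: MISS | VC [12]
  [7] addr=0x50 blk=10 s=2: MISS | VC [12, 6]
  [8] addr=0x51 blk=10 s=2: L1-HIT | VC [12, 6]
  [9] addr=0x31 blk=6 s=2: VC-HIT | VC [12, 10]
  [10] addr=0x36 blk=6 s=2: L1-HIT | VC [12, 10]
  [11] addr=0x31 blk=6 s=2: L1-HIT | VC [12, 10]
  [12] addr=0x54 blk=10 s=2: VC-HIT | VC [12, 6]
  [13] addr=0x34 blk=6 s=2: VC-HIT | VC [12, 10]

MISSES = 4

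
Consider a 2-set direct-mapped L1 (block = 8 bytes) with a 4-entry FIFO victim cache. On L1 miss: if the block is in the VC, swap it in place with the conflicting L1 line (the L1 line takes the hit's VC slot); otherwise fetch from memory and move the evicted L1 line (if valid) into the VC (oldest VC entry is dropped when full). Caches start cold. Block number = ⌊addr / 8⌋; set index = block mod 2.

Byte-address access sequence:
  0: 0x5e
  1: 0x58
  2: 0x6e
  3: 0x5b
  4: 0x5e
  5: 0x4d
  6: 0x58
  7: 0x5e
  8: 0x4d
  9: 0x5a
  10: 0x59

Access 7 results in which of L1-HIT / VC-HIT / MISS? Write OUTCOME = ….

OUTCOME = L1-HIT

#0 0x5e→b11/s1 MISS; vc=[]
#1 0x58→b11/s1 L1-HIT; vc=[]
#2 0x6e→b13/s1 MISS; vc=[11]
#3 0x5b→b11/s1 VC-HIT; vc=[13]
#4 0x5e→b11/s1 L1-HIT; vc=[13]
#5 0x4d→b9/s1 MISS; vc=[13,11]
#6 0x58→b11/s1 VC-HIT; vc=[13,9]
#7 0x5e→b11/s1 L1-HIT; vc=[13,9]
#8 0x4d→b9/s1 VC-HIT; vc=[13,11]
#9 0x5a→b11/s1 VC-HIT; vc=[13,9]
#10 0x59→b11/s1 L1-HIT; vc=[13,9]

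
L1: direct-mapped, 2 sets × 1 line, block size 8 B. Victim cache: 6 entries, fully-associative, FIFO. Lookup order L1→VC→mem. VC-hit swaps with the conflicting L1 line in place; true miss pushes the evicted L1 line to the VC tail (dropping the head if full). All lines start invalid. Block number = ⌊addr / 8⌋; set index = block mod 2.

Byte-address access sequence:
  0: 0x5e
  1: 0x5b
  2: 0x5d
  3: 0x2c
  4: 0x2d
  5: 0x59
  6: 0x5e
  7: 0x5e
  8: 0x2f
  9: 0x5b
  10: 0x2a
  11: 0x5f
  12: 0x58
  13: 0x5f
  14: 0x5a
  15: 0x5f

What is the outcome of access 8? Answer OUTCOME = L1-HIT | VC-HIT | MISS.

OUTCOME = VC-HIT

#0 0x5e→b11/s1 MISS; vc=[]
#1 0x5b→b11/s1 L1-HIT; vc=[]
#2 0x5d→b11/s1 L1-HIT; vc=[]
#3 0x2c→b5/s1 MISS; vc=[11]
#4 0x2d→b5/s1 L1-HIT; vc=[11]
#5 0x59→b11/s1 VC-HIT; vc=[5]
#6 0x5e→b11/s1 L1-HIT; vc=[5]
#7 0x5e→b11/s1 L1-HIT; vc=[5]
#8 0x2f→b5/s1 VC-HIT; vc=[11]
#9 0x5b→b11/s1 VC-HIT; vc=[5]
#10 0x2a→b5/s1 VC-HIT; vc=[11]
#11 0x5f→b11/s1 VC-HIT; vc=[5]
#12 0x58→b11/s1 L1-HIT; vc=[5]
#13 0x5f→b11/s1 L1-HIT; vc=[5]
#14 0x5a→b11/s1 L1-HIT; vc=[5]
#15 0x5f→b11/s1 L1-HIT; vc=[5]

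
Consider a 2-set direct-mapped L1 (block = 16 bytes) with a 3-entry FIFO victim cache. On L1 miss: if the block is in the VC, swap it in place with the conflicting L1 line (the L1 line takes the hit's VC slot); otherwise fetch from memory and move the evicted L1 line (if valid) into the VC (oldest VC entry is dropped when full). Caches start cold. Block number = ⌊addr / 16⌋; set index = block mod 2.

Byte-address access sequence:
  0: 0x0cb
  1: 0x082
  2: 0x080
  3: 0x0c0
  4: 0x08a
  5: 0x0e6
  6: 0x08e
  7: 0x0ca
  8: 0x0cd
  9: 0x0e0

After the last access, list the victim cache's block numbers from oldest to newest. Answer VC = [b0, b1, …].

  [0] addr=0xcb blk=12 s=0: MISS | VC []
  [1] addr=0x82 blk=8 s=0: MISS | VC [12]
  [2] addr=0x80 blk=8 s=0: L1-HIT | VC [12]
  [3] addr=0xc0 blk=12 s=0: VC-HIT | VC [8]
  [4] addr=0x8a blk=8 s=0: VC-HIT | VC [12]
  [5] addr=0xe6 blk=14 s=0: MISS | VC [12, 8]
  [6] addr=0x8e blk=8 s=0: VC-HIT | VC [12, 14]
  [7] addr=0xca blk=12 s=0: VC-HIT | VC [8, 14]
  [8] addr=0xcd blk=12 s=0: L1-HIT | VC [8, 14]
  [9] addr=0xe0 blk=14 s=0: VC-HIT | VC [8, 12]

VC = [8, 12]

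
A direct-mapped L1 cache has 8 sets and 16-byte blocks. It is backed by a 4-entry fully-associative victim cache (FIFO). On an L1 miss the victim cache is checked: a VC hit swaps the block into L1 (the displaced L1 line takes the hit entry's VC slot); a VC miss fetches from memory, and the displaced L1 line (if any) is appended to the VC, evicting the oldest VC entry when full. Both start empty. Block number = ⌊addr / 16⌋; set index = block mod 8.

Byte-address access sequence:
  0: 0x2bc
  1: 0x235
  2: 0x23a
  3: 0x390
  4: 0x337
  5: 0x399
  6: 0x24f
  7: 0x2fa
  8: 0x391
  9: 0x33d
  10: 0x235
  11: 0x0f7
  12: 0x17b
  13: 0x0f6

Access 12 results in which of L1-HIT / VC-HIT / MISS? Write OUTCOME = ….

OUTCOME = MISS

  [0] addr=0x2bc blk=43 s=3: MISS | VC []
  [1] addr=0x235 blk=35 s=3: MISS | VC [43]
  [2] addr=0x23a blk=35 s=3: L1-HIT | VC [43]
  [3] addr=0x390 blk=57 s=1: MISS | VC [43]
  [4] addr=0x337 blk=51 s=3: MISS | VC [43, 35]
  [5] addr=0x399 blk=57 s=1: L1-HIT | VC [43, 35]
  [6] addr=0x24f blk=36 s=4: MISS | VC [43, 35]
  [7] addr=0x2fa blk=47 s=7: MISS | VC [43, 35]
  [8] addr=0x391 blk=57 s=1: L1-HIT | VC [43, 35]
  [9] addr=0x33d blk=51 s=3: L1-HIT | VC [43, 35]
  [10] addr=0x235 blk=35 s=3: VC-HIT | VC [43, 51]
  [11] addr=0xf7 blk=15 s=7: MISS | VC [43, 51, 47]
  [12] addr=0x17b blk=23 s=7: MISS | VC [43, 51, 47, 15]
  [13] addr=0xf6 blk=15 s=7: VC-HIT | VC [43, 51, 47, 23]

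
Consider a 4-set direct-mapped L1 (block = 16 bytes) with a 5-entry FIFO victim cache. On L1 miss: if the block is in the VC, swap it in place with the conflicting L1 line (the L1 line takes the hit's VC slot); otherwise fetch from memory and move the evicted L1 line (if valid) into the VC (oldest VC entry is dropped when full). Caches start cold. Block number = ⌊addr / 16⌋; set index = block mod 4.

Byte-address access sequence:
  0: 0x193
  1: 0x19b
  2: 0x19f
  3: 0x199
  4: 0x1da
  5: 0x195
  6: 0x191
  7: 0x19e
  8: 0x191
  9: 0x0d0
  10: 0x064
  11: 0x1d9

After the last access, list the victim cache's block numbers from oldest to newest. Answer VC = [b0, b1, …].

  [0] addr=0x193 blk=25 s=1: MISS | VC []
  [1] addr=0x19b blk=25 s=1: L1-HIT | VC []
  [2] addr=0x19f blk=25 s=1: L1-HIT | VC []
  [3] addr=0x199 blk=25 s=1: L1-HIT | VC []
  [4] addr=0x1da blk=29 s=1: MISS | VC [25]
  [5] addr=0x195 blk=25 s=1: VC-HIT | VC [29]
  [6] addr=0x191 blk=25 s=1: L1-HIT | VC [29]
  [7] addr=0x19e blk=25 s=1: L1-HIT | VC [29]
  [8] addr=0x191 blk=25 s=1: L1-HIT | VC [29]
  [9] addr=0xd0 blk=13 s=1: MISS | VC [29, 25]
  [10] addr=0x64 blk=6 s=2: MISS | VC [29, 25]
  [11] addr=0x1d9 blk=29 s=1: VC-HIT | VC [13, 25]

VC = [13, 25]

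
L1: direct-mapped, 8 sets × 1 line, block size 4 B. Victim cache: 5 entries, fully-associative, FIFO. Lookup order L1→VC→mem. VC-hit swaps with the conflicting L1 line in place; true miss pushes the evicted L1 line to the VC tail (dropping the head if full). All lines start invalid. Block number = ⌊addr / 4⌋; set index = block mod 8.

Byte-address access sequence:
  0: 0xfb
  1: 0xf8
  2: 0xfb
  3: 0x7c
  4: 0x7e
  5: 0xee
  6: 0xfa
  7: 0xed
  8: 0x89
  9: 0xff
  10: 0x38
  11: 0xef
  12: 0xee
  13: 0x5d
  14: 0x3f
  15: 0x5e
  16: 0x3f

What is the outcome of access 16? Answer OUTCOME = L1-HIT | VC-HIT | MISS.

OUTCOME = VC-HIT

#0 0xfb→b62/s6 MISS; vc=[]
#1 0xf8→b62/s6 L1-HIT; vc=[]
#2 0xfb→b62/s6 L1-HIT; vc=[]
#3 0x7c→b31/s7 MISS; vc=[]
#4 0x7e→b31/s7 L1-HIT; vc=[]
#5 0xee→b59/s3 MISS; vc=[]
#6 0xfa→b62/s6 L1-HIT; vc=[]
#7 0xed→b59/s3 L1-HIT; vc=[]
#8 0x89→b34/s2 MISS; vc=[]
#9 0xff→b63/s7 MISS; vc=[31]
#10 0x38→b14/s6 MISS; vc=[31,62]
#11 0xef→b59/s3 L1-HIT; vc=[31,62]
#12 0xee→b59/s3 L1-HIT; vc=[31,62]
#13 0x5d→b23/s7 MISS; vc=[31,62,63]
#14 0x3f→b15/s7 MISS; vc=[31,62,63,23]
#15 0x5e→b23/s7 VC-HIT; vc=[31,62,63,15]
#16 0x3f→b15/s7 VC-HIT; vc=[31,62,63,23]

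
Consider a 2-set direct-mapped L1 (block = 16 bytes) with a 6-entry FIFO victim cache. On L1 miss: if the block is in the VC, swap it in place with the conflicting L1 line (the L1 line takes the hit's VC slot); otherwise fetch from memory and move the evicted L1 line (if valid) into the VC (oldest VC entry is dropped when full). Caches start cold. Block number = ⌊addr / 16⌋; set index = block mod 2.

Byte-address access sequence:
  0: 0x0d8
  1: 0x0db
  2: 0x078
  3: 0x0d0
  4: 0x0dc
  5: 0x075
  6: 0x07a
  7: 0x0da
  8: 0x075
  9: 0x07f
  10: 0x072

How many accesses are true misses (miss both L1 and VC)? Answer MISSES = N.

MISSES = 2

#0 0xd8→b13/s1 MISS; vc=[]
#1 0xdb→b13/s1 L1-HIT; vc=[]
#2 0x78→b7/s1 MISS; vc=[13]
#3 0xd0→b13/s1 VC-HIT; vc=[7]
#4 0xdc→b13/s1 L1-HIT; vc=[7]
#5 0x75→b7/s1 VC-HIT; vc=[13]
#6 0x7a→b7/s1 L1-HIT; vc=[13]
#7 0xda→b13/s1 VC-HIT; vc=[7]
#8 0x75→b7/s1 VC-HIT; vc=[13]
#9 0x7f→b7/s1 L1-HIT; vc=[13]
#10 0x72→b7/s1 L1-HIT; vc=[13]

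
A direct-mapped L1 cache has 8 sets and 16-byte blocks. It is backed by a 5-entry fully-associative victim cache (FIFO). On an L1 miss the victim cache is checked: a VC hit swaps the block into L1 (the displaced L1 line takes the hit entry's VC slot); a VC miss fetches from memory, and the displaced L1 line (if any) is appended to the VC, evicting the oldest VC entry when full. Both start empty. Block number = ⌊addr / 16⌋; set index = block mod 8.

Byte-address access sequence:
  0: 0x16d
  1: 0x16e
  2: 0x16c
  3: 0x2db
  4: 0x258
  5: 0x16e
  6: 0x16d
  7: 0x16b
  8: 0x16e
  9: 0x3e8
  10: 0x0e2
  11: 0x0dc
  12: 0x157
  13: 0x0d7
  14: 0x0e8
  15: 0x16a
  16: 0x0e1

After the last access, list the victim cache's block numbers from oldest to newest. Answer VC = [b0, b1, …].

0: 0x16d (blk 22, set 6) → MISS  vc=[]
1: 0x16e (blk 22, set 6) → L1-HIT  vc=[]
2: 0x16c (blk 22, set 6) → L1-HIT  vc=[]
3: 0x2db (blk 45, set 5) → MISS  vc=[]
4: 0x258 (blk 37, set 5) → MISS  vc=[45]
5: 0x16e (blk 22, set 6) → L1-HIT  vc=[45]
6: 0x16d (blk 22, set 6) → L1-HIT  vc=[45]
7: 0x16b (blk 22, set 6) → L1-HIT  vc=[45]
8: 0x16e (blk 22, set 6) → L1-HIT  vc=[45]
9: 0x3e8 (blk 62, set 6) → MISS  vc=[45, 22]
10: 0xe2 (blk 14, set 6) → MISS  vc=[45, 22, 62]
11: 0xdc (blk 13, set 5) → MISS  vc=[45, 22, 62, 37]
12: 0x157 (blk 21, set 5) → MISS  vc=[45, 22, 62, 37, 13]
13: 0xd7 (blk 13, set 5) → VC-HIT  vc=[45, 22, 62, 37, 21]
14: 0xe8 (blk 14, set 6) → L1-HIT  vc=[45, 22, 62, 37, 21]
15: 0x16a (blk 22, set 6) → VC-HIT  vc=[45, 14, 62, 37, 21]
16: 0xe1 (blk 14, set 6) → VC-HIT  vc=[45, 22, 62, 37, 21]

VC = [45, 22, 62, 37, 21]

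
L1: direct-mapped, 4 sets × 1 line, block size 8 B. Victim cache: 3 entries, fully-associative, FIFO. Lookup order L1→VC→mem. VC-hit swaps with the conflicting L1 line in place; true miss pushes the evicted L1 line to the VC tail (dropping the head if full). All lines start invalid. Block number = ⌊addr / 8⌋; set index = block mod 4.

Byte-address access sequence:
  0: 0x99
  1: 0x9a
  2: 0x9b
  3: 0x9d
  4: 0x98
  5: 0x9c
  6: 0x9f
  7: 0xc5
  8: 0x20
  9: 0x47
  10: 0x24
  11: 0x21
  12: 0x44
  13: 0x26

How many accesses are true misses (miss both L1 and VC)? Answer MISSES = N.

  [0] addr=0x99 blk=19 s=3: MISS | VC []
  [1] addr=0x9a blk=19 s=3: L1-HIT | VC []
  [2] addr=0x9b blk=19 s=3: L1-HIT | VC []
  [3] addr=0x9d blk=19 s=3: L1-HIT | VC []
  [4] addr=0x98 blk=19 s=3: L1-HIT | VC []
  [5] addr=0x9c blk=19 s=3: L1-HIT | VC []
  [6] addr=0x9f blk=19 s=3: L1-HIT | VC []
  [7] addr=0xc5 blk=24 s=0: MISS | VC []
  [8] addr=0x20 blk=4 s=0: MISS | VC [24]
  [9] addr=0x47 blk=8 s=0: MISS | VC [24, 4]
  [10] addr=0x24 blk=4 s=0: VC-HIT | VC [24, 8]
  [11] addr=0x21 blk=4 s=0: L1-HIT | VC [24, 8]
  [12] addr=0x44 blk=8 s=0: VC-HIT | VC [24, 4]
  [13] addr=0x26 blk=4 s=0: VC-HIT | VC [24, 8]

MISSES = 4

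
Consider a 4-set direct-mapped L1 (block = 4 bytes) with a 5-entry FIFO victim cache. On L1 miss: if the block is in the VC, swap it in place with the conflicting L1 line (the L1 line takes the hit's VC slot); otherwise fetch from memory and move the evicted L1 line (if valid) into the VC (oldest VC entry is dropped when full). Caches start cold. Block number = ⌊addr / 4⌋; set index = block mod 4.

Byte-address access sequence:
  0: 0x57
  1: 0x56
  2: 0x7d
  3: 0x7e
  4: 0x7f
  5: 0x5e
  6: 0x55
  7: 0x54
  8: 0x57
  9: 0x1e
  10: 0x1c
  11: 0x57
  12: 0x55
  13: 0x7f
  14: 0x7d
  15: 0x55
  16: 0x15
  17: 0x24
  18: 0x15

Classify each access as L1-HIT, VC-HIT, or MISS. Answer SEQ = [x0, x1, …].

#0 0x57→b21/s1 MISS; vc=[]
#1 0x56→b21/s1 L1-HIT; vc=[]
#2 0x7d→b31/s3 MISS; vc=[]
#3 0x7e→b31/s3 L1-HIT; vc=[]
#4 0x7f→b31/s3 L1-HIT; vc=[]
#5 0x5e→b23/s3 MISS; vc=[31]
#6 0x55→b21/s1 L1-HIT; vc=[31]
#7 0x54→b21/s1 L1-HIT; vc=[31]
#8 0x57→b21/s1 L1-HIT; vc=[31]
#9 0x1e→b7/s3 MISS; vc=[31,23]
#10 0x1c→b7/s3 L1-HIT; vc=[31,23]
#11 0x57→b21/s1 L1-HIT; vc=[31,23]
#12 0x55→b21/s1 L1-HIT; vc=[31,23]
#13 0x7f→b31/s3 VC-HIT; vc=[7,23]
#14 0x7d→b31/s3 L1-HIT; vc=[7,23]
#15 0x55→b21/s1 L1-HIT; vc=[7,23]
#16 0x15→b5/s1 MISS; vc=[7,23,21]
#17 0x24→b9/s1 MISS; vc=[7,23,21,5]
#18 0x15→b5/s1 VC-HIT; vc=[7,23,21,9]

SEQ = [MISS, L1-HIT, MISS, L1-HIT, L1-HIT, MISS, L1-HIT, L1-HIT, L1-HIT, MISS, L1-HIT, L1-HIT, L1-HIT, VC-HIT, L1-HIT, L1-HIT, MISS, MISS, VC-HIT]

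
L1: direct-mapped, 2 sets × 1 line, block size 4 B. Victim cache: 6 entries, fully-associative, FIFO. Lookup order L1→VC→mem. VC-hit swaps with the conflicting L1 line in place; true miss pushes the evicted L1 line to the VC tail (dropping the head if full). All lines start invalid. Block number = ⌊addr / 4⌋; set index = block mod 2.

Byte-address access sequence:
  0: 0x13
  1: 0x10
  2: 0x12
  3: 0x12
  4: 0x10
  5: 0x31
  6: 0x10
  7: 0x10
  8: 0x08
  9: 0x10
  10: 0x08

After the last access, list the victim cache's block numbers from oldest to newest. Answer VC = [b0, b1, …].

  [0] addr=0x13 blk=4 s=0: MISS | VC []
  [1] addr=0x10 blk=4 s=0: L1-HIT | VC []
  [2] addr=0x12 blk=4 s=0: L1-HIT | VC []
  [3] addr=0x12 blk=4 s=0: L1-HIT | VC []
  [4] addr=0x10 blk=4 s=0: L1-HIT | VC []
  [5] addr=0x31 blk=12 s=0: MISS | VC [4]
  [6] addr=0x10 blk=4 s=0: VC-HIT | VC [12]
  [7] addr=0x10 blk=4 s=0: L1-HIT | VC [12]
  [8] addr=0x8 blk=2 s=0: MISS | VC [12, 4]
  [9] addr=0x10 blk=4 s=0: VC-HIT | VC [12, 2]
  [10] addr=0x8 blk=2 s=0: VC-HIT | VC [12, 4]

VC = [12, 4]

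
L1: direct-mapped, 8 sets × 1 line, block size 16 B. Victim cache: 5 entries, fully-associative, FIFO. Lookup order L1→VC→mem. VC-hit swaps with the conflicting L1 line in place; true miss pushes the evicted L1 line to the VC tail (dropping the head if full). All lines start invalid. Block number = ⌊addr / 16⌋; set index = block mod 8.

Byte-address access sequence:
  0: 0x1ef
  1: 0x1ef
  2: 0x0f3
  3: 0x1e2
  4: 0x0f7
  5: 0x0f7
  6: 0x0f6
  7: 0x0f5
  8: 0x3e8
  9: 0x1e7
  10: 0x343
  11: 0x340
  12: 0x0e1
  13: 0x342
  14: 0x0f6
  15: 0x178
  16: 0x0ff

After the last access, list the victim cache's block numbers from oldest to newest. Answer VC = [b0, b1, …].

  [0] addr=0x1ef blk=30 s=6: MISS | VC []
  [1] addr=0x1ef blk=30 s=6: L1-HIT | VC []
  [2] addr=0xf3 blk=15 s=7: MISS | VC []
  [3] addr=0x1e2 blk=30 s=6: L1-HIT | VC []
  [4] addr=0xf7 blk=15 s=7: L1-HIT | VC []
  [5] addr=0xf7 blk=15 s=7: L1-HIT | VC []
  [6] addr=0xf6 blk=15 s=7: L1-HIT | VC []
  [7] addr=0xf5 blk=15 s=7: L1-HIT | VC []
  [8] addr=0x3e8 blk=62 s=6: MISS | VC [30]
  [9] addr=0x1e7 blk=30 s=6: VC-HIT | VC [62]
  [10] addr=0x343 blk=52 s=4: MISS | VC [62]
  [11] addr=0x340 blk=52 s=4: L1-HIT | VC [62]
  [12] addr=0xe1 blk=14 s=6: MISS | VC [62, 30]
  [13] addr=0x342 blk=52 s=4: L1-HIT | VC [62, 30]
  [14] addr=0xf6 blk=15 s=7: L1-HIT | VC [62, 30]
  [15] addr=0x178 blk=23 s=7: MISS | VC [62, 30, 15]
  [16] addr=0xff blk=15 s=7: VC-HIT | VC [62, 30, 23]

VC = [62, 30, 23]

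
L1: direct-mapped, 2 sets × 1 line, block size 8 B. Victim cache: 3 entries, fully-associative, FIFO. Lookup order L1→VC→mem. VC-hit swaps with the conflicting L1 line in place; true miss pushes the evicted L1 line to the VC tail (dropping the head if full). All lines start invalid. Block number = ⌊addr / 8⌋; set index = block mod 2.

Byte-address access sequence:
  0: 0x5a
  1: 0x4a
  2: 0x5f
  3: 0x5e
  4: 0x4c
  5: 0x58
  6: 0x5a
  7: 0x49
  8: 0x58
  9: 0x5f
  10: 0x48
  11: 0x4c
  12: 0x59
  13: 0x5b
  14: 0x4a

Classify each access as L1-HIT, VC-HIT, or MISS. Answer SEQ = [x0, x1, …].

  [0] addr=0x5a blk=11 s=1: MISS | VC []
  [1] addr=0x4a blk=9 s=1: MISS | VC [11]
  [2] addr=0x5f blk=11 s=1: VC-HIT | VC [9]
  [3] addr=0x5e blk=11 s=1: L1-HIT | VC [9]
  [4] addr=0x4c blk=9 s=1: VC-HIT | VC [11]
  [5] addr=0x58 blk=11 s=1: VC-HIT | VC [9]
  [6] addr=0x5a blk=11 s=1: L1-HIT | VC [9]
  [7] addr=0x49 blk=9 s=1: VC-HIT | VC [11]
  [8] addr=0x58 blk=11 s=1: VC-HIT | VC [9]
  [9] addr=0x5f blk=11 s=1: L1-HIT | VC [9]
  [10] addr=0x48 blk=9 s=1: VC-HIT | VC [11]
  [11] addr=0x4c blk=9 s=1: L1-HIT | VC [11]
  [12] addr=0x59 blk=11 s=1: VC-HIT | VC [9]
  [13] addr=0x5b blk=11 s=1: L1-HIT | VC [9]
  [14] addr=0x4a blk=9 s=1: VC-HIT | VC [11]

SEQ = [MISS, MISS, VC-HIT, L1-HIT, VC-HIT, VC-HIT, L1-HIT, VC-HIT, VC-HIT, L1-HIT, VC-HIT, L1-HIT, VC-HIT, L1-HIT, VC-HIT]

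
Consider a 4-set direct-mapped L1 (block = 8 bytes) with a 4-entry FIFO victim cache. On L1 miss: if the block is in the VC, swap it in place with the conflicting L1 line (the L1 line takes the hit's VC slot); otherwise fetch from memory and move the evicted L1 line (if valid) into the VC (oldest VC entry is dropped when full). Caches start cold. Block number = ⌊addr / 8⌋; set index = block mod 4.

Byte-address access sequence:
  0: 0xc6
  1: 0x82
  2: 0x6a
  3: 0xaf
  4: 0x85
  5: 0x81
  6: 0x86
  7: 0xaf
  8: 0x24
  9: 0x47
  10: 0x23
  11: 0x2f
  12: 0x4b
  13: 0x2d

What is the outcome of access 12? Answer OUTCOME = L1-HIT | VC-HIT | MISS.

  [0] addr=0xc6 blk=24 s=0: MISS | VC []
  [1] addr=0x82 blk=16 s=0: MISS | VC [24]
  [2] addr=0x6a blk=13 s=1: MISS | VC [24]
  [3] addr=0xaf blk=21 s=1: MISS | VC [24, 13]
  [4] addr=0x85 blk=16 s=0: L1-HIT | VC [24, 13]
  [5] addr=0x81 blk=16 s=0: L1-HIT | VC [24, 13]
  [6] addr=0x86 blk=16 s=0: L1-HIT | VC [24, 13]
  [7] addr=0xaf blk=21 s=1: L1-HIT | VC [24, 13]
  [8] addr=0x24 blk=4 s=0: MISS | VC [24, 13, 16]
  [9] addr=0x47 blk=8 s=0: MISS | VC [24, 13, 16, 4]
  [10] addr=0x23 blk=4 s=0: VC-HIT | VC [24, 13, 16, 8]
  [11] addr=0x2f blk=5 s=1: MISS | VC [13, 16, 8, 21]
  [12] addr=0x4b blk=9 s=1: MISS | VC [16, 8, 21, 5]
  [13] addr=0x2d blk=5 s=1: VC-HIT | VC [16, 8, 21, 9]

OUTCOME = MISS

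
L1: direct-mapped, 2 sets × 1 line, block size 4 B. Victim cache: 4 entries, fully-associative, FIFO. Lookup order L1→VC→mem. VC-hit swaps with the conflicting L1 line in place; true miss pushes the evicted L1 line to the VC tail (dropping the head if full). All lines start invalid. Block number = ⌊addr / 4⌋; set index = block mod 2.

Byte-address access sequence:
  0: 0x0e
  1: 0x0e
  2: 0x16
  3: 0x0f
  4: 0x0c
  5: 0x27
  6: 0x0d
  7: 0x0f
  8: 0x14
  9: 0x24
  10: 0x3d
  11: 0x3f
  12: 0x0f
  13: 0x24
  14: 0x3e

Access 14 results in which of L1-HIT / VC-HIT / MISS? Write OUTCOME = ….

OUTCOME = VC-HIT

  [0] addr=0xe blk=3 s=1: MISS | VC []
  [1] addr=0xe blk=3 s=1: L1-HIT | VC []
  [2] addr=0x16 blk=5 s=1: MISS | VC [3]
  [3] addr=0xf blk=3 s=1: VC-HIT | VC [5]
  [4] addr=0xc blk=3 s=1: L1-HIT | VC [5]
  [5] addr=0x27 blk=9 s=1: MISS | VC [5, 3]
  [6] addr=0xd blk=3 s=1: VC-HIT | VC [5, 9]
  [7] addr=0xf blk=3 s=1: L1-HIT | VC [5, 9]
  [8] addr=0x14 blk=5 s=1: VC-HIT | VC [3, 9]
  [9] addr=0x24 blk=9 s=1: VC-HIT | VC [3, 5]
  [10] addr=0x3d blk=15 s=1: MISS | VC [3, 5, 9]
  [11] addr=0x3f blk=15 s=1: L1-HIT | VC [3, 5, 9]
  [12] addr=0xf blk=3 s=1: VC-HIT | VC [15, 5, 9]
  [13] addr=0x24 blk=9 s=1: VC-HIT | VC [15, 5, 3]
  [14] addr=0x3e blk=15 s=1: VC-HIT | VC [9, 5, 3]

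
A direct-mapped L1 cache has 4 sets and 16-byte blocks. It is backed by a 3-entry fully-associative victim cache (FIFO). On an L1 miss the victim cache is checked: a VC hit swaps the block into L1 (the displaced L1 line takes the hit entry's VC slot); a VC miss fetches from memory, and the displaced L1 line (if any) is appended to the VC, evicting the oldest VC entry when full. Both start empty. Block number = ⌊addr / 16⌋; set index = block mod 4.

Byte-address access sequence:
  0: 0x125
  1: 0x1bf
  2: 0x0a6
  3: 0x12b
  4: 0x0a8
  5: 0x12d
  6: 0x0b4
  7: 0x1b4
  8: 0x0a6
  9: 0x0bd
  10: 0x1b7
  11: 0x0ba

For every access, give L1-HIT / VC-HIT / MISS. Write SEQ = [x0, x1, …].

  [0] addr=0x125 blk=18 s=2: MISS | VC []
  [1] addr=0x1bf blk=27 s=3: MISS | VC []
  [2] addr=0xa6 blk=10 s=2: MISS | VC [18]
  [3] addr=0x12b blk=18 s=2: VC-HIT | VC [10]
  [4] addr=0xa8 blk=10 s=2: VC-HIT | VC [18]
  [5] addr=0x12d blk=18 s=2: VC-HIT | VC [10]
  [6] addr=0xb4 blk=11 s=3: MISS | VC [10, 27]
  [7] addr=0x1b4 blk=27 s=3: VC-HIT | VC [10, 11]
  [8] addr=0xa6 blk=10 s=2: VC-HIT | VC [18, 11]
  [9] addr=0xbd blk=11 s=3: VC-HIT | VC [18, 27]
  [10] addr=0x1b7 blk=27 s=3: VC-HIT | VC [18, 11]
  [11] addr=0xba blk=11 s=3: VC-HIT | VC [18, 27]

SEQ = [MISS, MISS, MISS, VC-HIT, VC-HIT, VC-HIT, MISS, VC-HIT, VC-HIT, VC-HIT, VC-HIT, VC-HIT]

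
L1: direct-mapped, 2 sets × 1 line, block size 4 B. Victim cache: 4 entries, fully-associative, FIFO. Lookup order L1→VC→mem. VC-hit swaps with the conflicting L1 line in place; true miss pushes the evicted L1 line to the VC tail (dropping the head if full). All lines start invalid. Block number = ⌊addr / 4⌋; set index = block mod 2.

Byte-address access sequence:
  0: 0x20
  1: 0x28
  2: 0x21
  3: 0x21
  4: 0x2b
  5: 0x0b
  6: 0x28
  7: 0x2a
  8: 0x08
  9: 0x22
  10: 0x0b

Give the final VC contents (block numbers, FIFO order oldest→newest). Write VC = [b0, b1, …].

0: 0x20 (blk 8, set 0) → MISS  vc=[]
1: 0x28 (blk 10, set 0) → MISS  vc=[8]
2: 0x21 (blk 8, set 0) → VC-HIT  vc=[10]
3: 0x21 (blk 8, set 0) → L1-HIT  vc=[10]
4: 0x2b (blk 10, set 0) → VC-HIT  vc=[8]
5: 0xb (blk 2, set 0) → MISS  vc=[8, 10]
6: 0x28 (blk 10, set 0) → VC-HIT  vc=[8, 2]
7: 0x2a (blk 10, set 0) → L1-HIT  vc=[8, 2]
8: 0x8 (blk 2, set 0) → VC-HIT  vc=[8, 10]
9: 0x22 (blk 8, set 0) → VC-HIT  vc=[2, 10]
10: 0xb (blk 2, set 0) → VC-HIT  vc=[8, 10]

VC = [8, 10]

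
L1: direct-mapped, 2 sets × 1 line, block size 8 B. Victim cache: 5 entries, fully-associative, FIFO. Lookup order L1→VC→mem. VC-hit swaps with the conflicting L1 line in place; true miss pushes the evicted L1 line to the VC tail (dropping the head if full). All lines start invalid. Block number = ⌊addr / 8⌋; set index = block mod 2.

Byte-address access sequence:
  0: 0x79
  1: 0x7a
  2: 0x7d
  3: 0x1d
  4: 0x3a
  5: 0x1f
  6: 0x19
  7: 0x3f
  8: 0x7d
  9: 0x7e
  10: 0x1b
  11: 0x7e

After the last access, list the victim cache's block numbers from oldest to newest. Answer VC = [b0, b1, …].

#0 0x79→b15/s1 MISS; vc=[]
#1 0x7a→b15/s1 L1-HIT; vc=[]
#2 0x7d→b15/s1 L1-HIT; vc=[]
#3 0x1d→b3/s1 MISS; vc=[15]
#4 0x3a→b7/s1 MISS; vc=[15,3]
#5 0x1f→b3/s1 VC-HIT; vc=[15,7]
#6 0x19→b3/s1 L1-HIT; vc=[15,7]
#7 0x3f→b7/s1 VC-HIT; vc=[15,3]
#8 0x7d→b15/s1 VC-HIT; vc=[7,3]
#9 0x7e→b15/s1 L1-HIT; vc=[7,3]
#10 0x1b→b3/s1 VC-HIT; vc=[7,15]
#11 0x7e→b15/s1 VC-HIT; vc=[7,3]

VC = [7, 3]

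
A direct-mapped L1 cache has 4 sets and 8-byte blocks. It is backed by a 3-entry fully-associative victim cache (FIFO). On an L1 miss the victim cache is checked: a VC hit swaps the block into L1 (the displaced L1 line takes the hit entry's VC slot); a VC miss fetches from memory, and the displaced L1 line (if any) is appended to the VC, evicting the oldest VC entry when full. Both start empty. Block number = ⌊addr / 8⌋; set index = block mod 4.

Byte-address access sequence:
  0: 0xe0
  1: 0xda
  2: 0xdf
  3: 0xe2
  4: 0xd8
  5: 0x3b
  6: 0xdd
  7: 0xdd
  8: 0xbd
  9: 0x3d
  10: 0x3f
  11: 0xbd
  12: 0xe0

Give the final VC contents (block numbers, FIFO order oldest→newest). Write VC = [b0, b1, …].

VC = [7, 27]

  [0] addr=0xe0 blk=28 s=0: MISS | VC []
  [1] addr=0xda blk=27 s=3: MISS | VC []
  [2] addr=0xdf blk=27 s=3: L1-HIT | VC []
  [3] addr=0xe2 blk=28 s=0: L1-HIT | VC []
  [4] addr=0xd8 blk=27 s=3: L1-HIT | VC []
  [5] addr=0x3b blk=7 s=3: MISS | VC [27]
  [6] addr=0xdd blk=27 s=3: VC-HIT | VC [7]
  [7] addr=0xdd blk=27 s=3: L1-HIT | VC [7]
  [8] addr=0xbd blk=23 s=3: MISS | VC [7, 27]
  [9] addr=0x3d blk=7 s=3: VC-HIT | VC [23, 27]
  [10] addr=0x3f blk=7 s=3: L1-HIT | VC [23, 27]
  [11] addr=0xbd blk=23 s=3: VC-HIT | VC [7, 27]
  [12] addr=0xe0 blk=28 s=0: L1-HIT | VC [7, 27]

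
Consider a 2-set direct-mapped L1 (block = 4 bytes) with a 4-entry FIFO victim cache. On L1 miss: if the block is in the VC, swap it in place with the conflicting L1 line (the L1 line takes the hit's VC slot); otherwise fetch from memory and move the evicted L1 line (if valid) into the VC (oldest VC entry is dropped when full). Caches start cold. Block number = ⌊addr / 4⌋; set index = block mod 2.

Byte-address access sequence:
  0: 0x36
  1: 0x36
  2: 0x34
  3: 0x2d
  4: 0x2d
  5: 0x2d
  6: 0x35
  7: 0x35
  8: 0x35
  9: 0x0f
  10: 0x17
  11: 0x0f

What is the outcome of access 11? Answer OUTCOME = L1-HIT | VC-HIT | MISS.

#0 0x36→b13/s1 MISS; vc=[]
#1 0x36→b13/s1 L1-HIT; vc=[]
#2 0x34→b13/s1 L1-HIT; vc=[]
#3 0x2d→b11/s1 MISS; vc=[13]
#4 0x2d→b11/s1 L1-HIT; vc=[13]
#5 0x2d→b11/s1 L1-HIT; vc=[13]
#6 0x35→b13/s1 VC-HIT; vc=[11]
#7 0x35→b13/s1 L1-HIT; vc=[11]
#8 0x35→b13/s1 L1-HIT; vc=[11]
#9 0xf→b3/s1 MISS; vc=[11,13]
#10 0x17→b5/s1 MISS; vc=[11,13,3]
#11 0xf→b3/s1 VC-HIT; vc=[11,13,5]

OUTCOME = VC-HIT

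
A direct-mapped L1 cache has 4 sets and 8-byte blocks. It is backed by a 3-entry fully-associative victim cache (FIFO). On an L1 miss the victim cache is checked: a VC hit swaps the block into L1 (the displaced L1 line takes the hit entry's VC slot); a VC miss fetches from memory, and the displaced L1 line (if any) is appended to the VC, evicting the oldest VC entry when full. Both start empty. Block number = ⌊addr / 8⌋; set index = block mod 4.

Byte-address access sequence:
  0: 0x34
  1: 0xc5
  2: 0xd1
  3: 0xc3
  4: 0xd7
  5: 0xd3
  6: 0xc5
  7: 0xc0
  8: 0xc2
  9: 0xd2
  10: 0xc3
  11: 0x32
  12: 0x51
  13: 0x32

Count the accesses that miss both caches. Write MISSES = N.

0: 0x34 (blk 6, set 2) → MISS  vc=[]
1: 0xc5 (blk 24, set 0) → MISS  vc=[]
2: 0xd1 (blk 26, set 2) → MISS  vc=[6]
3: 0xc3 (blk 24, set 0) → L1-HIT  vc=[6]
4: 0xd7 (blk 26, set 2) → L1-HIT  vc=[6]
5: 0xd3 (blk 26, set 2) → L1-HIT  vc=[6]
6: 0xc5 (blk 24, set 0) → L1-HIT  vc=[6]
7: 0xc0 (blk 24, set 0) → L1-HIT  vc=[6]
8: 0xc2 (blk 24, set 0) → L1-HIT  vc=[6]
9: 0xd2 (blk 26, set 2) → L1-HIT  vc=[6]
10: 0xc3 (blk 24, set 0) → L1-HIT  vc=[6]
11: 0x32 (blk 6, set 2) → VC-HIT  vc=[26]
12: 0x51 (blk 10, set 2) → MISS  vc=[26, 6]
13: 0x32 (blk 6, set 2) → VC-HIT  vc=[26, 10]

MISSES = 4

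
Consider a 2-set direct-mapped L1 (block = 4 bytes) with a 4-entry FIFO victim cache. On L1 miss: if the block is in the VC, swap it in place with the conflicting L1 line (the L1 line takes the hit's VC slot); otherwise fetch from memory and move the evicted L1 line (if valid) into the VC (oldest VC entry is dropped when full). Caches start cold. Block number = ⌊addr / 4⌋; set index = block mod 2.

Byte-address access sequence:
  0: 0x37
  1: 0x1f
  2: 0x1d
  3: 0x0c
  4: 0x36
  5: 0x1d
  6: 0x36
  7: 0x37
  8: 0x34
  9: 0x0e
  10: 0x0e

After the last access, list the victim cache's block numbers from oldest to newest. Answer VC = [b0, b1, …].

#0 0x37→b13/s1 MISS; vc=[]
#1 0x1f→b7/s1 MISS; vc=[13]
#2 0x1d→b7/s1 L1-HIT; vc=[13]
#3 0xc→b3/s1 MISS; vc=[13,7]
#4 0x36→b13/s1 VC-HIT; vc=[3,7]
#5 0x1d→b7/s1 VC-HIT; vc=[3,13]
#6 0x36→b13/s1 VC-HIT; vc=[3,7]
#7 0x37→b13/s1 L1-HIT; vc=[3,7]
#8 0x34→b13/s1 L1-HIT; vc=[3,7]
#9 0xe→b3/s1 VC-HIT; vc=[13,7]
#10 0xe→b3/s1 L1-HIT; vc=[13,7]

VC = [13, 7]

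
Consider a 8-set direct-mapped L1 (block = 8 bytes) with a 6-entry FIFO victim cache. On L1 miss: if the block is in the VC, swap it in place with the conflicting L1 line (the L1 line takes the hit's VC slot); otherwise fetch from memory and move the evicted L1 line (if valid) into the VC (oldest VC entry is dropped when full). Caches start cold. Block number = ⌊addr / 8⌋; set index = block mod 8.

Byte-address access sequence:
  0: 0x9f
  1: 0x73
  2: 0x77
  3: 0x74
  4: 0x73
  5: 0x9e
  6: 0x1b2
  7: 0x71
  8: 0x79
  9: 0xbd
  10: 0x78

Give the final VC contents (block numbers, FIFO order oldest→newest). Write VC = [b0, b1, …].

#0 0x9f→b19/s3 MISS; vc=[]
#1 0x73→b14/s6 MISS; vc=[]
#2 0x77→b14/s6 L1-HIT; vc=[]
#3 0x74→b14/s6 L1-HIT; vc=[]
#4 0x73→b14/s6 L1-HIT; vc=[]
#5 0x9e→b19/s3 L1-HIT; vc=[]
#6 0x1b2→b54/s6 MISS; vc=[14]
#7 0x71→b14/s6 VC-HIT; vc=[54]
#8 0x79→b15/s7 MISS; vc=[54]
#9 0xbd→b23/s7 MISS; vc=[54,15]
#10 0x78→b15/s7 VC-HIT; vc=[54,23]

VC = [54, 23]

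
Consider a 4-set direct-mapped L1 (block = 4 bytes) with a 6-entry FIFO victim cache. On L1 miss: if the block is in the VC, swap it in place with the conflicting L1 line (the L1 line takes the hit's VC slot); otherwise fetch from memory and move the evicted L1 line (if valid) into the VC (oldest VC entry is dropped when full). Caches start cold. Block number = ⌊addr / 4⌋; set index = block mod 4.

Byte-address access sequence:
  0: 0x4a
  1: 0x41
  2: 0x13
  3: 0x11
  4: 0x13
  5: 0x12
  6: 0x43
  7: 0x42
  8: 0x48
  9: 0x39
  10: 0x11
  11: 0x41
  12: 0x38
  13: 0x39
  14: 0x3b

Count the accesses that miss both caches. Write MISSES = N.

MISSES = 4

#0 0x4a→b18/s2 MISS; vc=[]
#1 0x41→b16/s0 MISS; vc=[]
#2 0x13→b4/s0 MISS; vc=[16]
#3 0x11→b4/s0 L1-HIT; vc=[16]
#4 0x13→b4/s0 L1-HIT; vc=[16]
#5 0x12→b4/s0 L1-HIT; vc=[16]
#6 0x43→b16/s0 VC-HIT; vc=[4]
#7 0x42→b16/s0 L1-HIT; vc=[4]
#8 0x48→b18/s2 L1-HIT; vc=[4]
#9 0x39→b14/s2 MISS; vc=[4,18]
#10 0x11→b4/s0 VC-HIT; vc=[16,18]
#11 0x41→b16/s0 VC-HIT; vc=[4,18]
#12 0x38→b14/s2 L1-HIT; vc=[4,18]
#13 0x39→b14/s2 L1-HIT; vc=[4,18]
#14 0x3b→b14/s2 L1-HIT; vc=[4,18]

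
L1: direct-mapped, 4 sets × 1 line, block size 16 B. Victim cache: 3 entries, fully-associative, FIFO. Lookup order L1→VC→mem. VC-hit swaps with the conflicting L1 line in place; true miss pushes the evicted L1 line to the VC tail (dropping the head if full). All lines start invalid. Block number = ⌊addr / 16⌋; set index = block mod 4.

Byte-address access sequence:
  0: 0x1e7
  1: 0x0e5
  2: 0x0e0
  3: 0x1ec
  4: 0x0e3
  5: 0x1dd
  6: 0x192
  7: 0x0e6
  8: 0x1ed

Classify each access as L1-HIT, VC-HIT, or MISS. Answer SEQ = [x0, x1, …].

SEQ = [MISS, MISS, L1-HIT, VC-HIT, VC-HIT, MISS, MISS, L1-HIT, VC-HIT]

0: 0x1e7 (blk 30, set 2) → MISS  vc=[]
1: 0xe5 (blk 14, set 2) → MISS  vc=[30]
2: 0xe0 (blk 14, set 2) → L1-HIT  vc=[30]
3: 0x1ec (blk 30, set 2) → VC-HIT  vc=[14]
4: 0xe3 (blk 14, set 2) → VC-HIT  vc=[30]
5: 0x1dd (blk 29, set 1) → MISS  vc=[30]
6: 0x192 (blk 25, set 1) → MISS  vc=[30, 29]
7: 0xe6 (blk 14, set 2) → L1-HIT  vc=[30, 29]
8: 0x1ed (blk 30, set 2) → VC-HIT  vc=[14, 29]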